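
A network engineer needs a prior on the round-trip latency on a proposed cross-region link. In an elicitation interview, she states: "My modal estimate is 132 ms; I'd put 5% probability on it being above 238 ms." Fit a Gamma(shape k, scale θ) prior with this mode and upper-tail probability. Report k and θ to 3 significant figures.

Gamma(k,θ) with k>1 has mode (k−1)θ, so θ = 132/(k−1).
Need P(X < 238) = 0.95 with θ tied to k this way. Start at k = 2, θ = 132: P(X<238) ≈ 0.538.
Too low — raise k to concentrate. Iterating converges to k ≈ 9.02.
Then θ = 132/(9.02−1) ≈ 16.5.

k ≈ 9.02, θ ≈ 16.5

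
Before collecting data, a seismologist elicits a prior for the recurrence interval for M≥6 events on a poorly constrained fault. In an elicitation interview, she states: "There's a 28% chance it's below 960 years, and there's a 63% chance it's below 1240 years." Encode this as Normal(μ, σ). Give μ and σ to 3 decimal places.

The p-quantile of Normal(μ,σ) is μ + z_p·σ, with z_{0.28} = -0.5828 and z_{0.63} = 0.3319.
Eliminate σ: μ = (z₂·x₁ − z₁·x₂)/(z₂ − z₁) = (0.3319·960 − (-0.5828)·1240)/0.9147 = 1138.415.
Then σ = (x₂ − x₁)/(z₂ − z₁) = (1240 − 960)/0.9147 = 306.113.

μ = 1138.415, σ = 306.113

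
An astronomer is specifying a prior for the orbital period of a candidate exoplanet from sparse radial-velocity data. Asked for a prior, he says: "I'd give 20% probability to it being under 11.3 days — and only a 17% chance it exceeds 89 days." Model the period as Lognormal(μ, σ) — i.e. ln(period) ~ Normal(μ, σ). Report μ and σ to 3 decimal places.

μ ≈ 3.392, σ ≈ 1.149

If T ~ Lognormal(μ,σ) then ln T ~ Normal(μ,σ), so the p-quantile of ln T is μ + z_p·σ.
ln(11.3) = 2.425 and ln(89) = 4.489; z_{0.2} = -0.8416, z_{0.83} = 0.9542.
σ = (4.489 − 2.425)/(0.9542 − (-0.8416)) = 1.149.
μ = 2.425 − (-0.8416)·1.149 = 3.392.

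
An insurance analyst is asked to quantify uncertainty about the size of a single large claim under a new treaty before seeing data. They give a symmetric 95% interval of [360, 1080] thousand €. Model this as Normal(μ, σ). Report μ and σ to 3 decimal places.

A symmetric 95% interval runs μ ± z·σ with z = 1.96.
Half-width = 360, so σ = 360/1.96 = 183.677.
μ is the interval midpoint, 720.000.

μ = 720.000, σ = 183.677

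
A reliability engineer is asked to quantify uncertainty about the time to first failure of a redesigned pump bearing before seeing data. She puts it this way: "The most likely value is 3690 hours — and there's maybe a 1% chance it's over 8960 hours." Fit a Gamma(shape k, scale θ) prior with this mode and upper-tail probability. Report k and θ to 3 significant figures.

k ≈ 7, θ ≈ 615

Gamma(k,θ) with k>1 has mode (k−1)θ, so θ = 3690/(k−1).
Need P(X < 8960) = 0.99 with θ tied to k this way. Start at k = 2, θ = 3690: P(X<8960) ≈ 0.698.
Too low — raise k to concentrate. Iterating converges to k ≈ 7.
Then θ = 3690/(7−1) ≈ 615.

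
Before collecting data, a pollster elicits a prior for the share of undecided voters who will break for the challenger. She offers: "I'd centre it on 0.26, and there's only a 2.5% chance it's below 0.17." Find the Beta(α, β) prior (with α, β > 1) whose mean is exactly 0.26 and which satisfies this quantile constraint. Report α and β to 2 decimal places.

With mean 0.26 fixed, write α = 0.26s, β = 0.74s where s = α+β.
Need P(θ < 0.17) = 0.025 under Beta(0.26s, 0.74s). Normal approximation: (q−m)/√(m(1−m)/s) ≈ z_{0.025} = -1.96, so s ≈ 0.26·0.74·(-1.96)²/(0.17−0.26)² = 91.2.
At s = 91.2: P(θ<0.17) ≈ 0.017. Adjusting to match 0.025 gives s ≈ 78.96.
So α = 0.26·78.96 ≈ 20.53, β = 0.74·78.96 ≈ 58.43.

α ≈ 20.53, β ≈ 58.43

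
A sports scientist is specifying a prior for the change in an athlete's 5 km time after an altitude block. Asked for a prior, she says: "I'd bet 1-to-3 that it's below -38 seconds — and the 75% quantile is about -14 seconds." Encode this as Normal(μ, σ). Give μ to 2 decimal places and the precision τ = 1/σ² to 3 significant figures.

μ = -26.00, τ = 0.00316

The p-quantile of Normal(μ,σ) is μ + z_p·σ, with z_{0.25} = -0.6745 and z_{0.75} = 0.6745.
Eliminate σ: μ = (z₂·x₁ − z₁·x₂)/(z₂ − z₁) = (0.6745·-38 − (-0.6745)·-14)/1.349 = -26.00.
Then σ = (x₂ − x₁)/(z₂ − z₁) = (-14 − -38)/1.349 = 17.79.
Precision τ = 1/σ² = 1/17.79² = 0.00316.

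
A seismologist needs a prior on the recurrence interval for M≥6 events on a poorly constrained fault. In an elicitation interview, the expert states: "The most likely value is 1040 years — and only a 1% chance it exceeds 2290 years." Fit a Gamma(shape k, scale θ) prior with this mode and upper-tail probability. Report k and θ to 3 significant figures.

Gamma(k,θ) with k>1 has mode (k−1)θ, so θ = 1040/(k−1).
Need P(X < 2290) = 0.99 with θ tied to k this way. Start at k = 2, θ = 1040: P(X<2290) ≈ 0.646.
Too low — raise k to concentrate. Iterating converges to k ≈ 8.74.
Then θ = 1040/(8.74−1) ≈ 134.

k ≈ 8.74, θ ≈ 134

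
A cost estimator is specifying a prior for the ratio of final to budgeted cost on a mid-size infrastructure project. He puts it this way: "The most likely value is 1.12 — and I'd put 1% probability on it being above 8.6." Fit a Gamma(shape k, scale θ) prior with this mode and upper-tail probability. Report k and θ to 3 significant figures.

Gamma(k,θ) with k>1 has mode (k−1)θ, so θ = 1.12/(k−1).
Need P(X < 8.6) = 0.99 with θ tied to k this way. Start at k = 2, θ = 1.12: P(X<8.6) ≈ 0.996.
Too high — lower k to spread out. Iterating converges to k ≈ 1.82.
Then θ = 1.12/(1.82−1) ≈ 1.37.

k ≈ 1.82, θ ≈ 1.37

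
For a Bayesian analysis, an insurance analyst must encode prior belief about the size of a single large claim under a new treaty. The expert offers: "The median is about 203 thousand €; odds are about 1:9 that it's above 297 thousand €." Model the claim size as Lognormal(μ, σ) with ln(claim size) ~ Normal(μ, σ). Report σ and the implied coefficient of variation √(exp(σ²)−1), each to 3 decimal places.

σ ≈ 0.297, CV ≈ 0.304

If T ~ Lognormal(μ,σ) then ln T ~ Normal(μ,σ), so the p-quantile of ln T is μ + z_p·σ.
ln(203) = 5.313 and ln(297) = 5.694; z_{0.5} = 0, z_{0.9} = 1.282.
σ = (5.694 − 5.313)/(1.282 − (0)) = 0.297.
μ = 5.313 − (0)·0.297 = 5.313.
CV = √(exp(σ²)−1) = √(exp(0.0882)−1) = 0.304.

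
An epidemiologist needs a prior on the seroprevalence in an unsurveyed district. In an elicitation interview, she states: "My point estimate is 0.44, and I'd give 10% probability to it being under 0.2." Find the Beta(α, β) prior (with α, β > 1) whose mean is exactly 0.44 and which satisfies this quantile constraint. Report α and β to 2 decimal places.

With mean 0.44 fixed, write α = 0.44s, β = 0.56s where s = α+β.
Need P(θ < 0.2) = 0.1 under Beta(0.44s, 0.56s). Normal approximation: (q−m)/√(m(1−m)/s) ≈ z_{0.1} = -1.28, so s ≈ 0.44·0.56·(-1.28)²/(0.2−0.44)² = 7.0.
At s = 7.0: P(θ<0.2) ≈ 0.087. Adjusting to match 0.1 gives s ≈ 6.33.
So α = 0.44·6.33 ≈ 2.79, β = 0.56·6.33 ≈ 3.55.

α ≈ 2.79, β ≈ 3.55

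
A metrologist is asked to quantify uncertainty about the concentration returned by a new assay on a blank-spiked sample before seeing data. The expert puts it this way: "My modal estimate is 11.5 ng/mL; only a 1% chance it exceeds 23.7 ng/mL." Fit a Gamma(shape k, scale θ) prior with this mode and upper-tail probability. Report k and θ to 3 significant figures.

k ≈ 10.3, θ ≈ 1.23

Gamma(k,θ) with k>1 has mode (k−1)θ, so θ = 11.5/(k−1).
Need P(X < 23.7) = 0.99 with θ tied to k this way. Start at k = 2, θ = 11.5: P(X<23.7) ≈ 0.610.
Too low — raise k to concentrate. Iterating converges to k ≈ 10.3.
Then θ = 11.5/(10.3−1) ≈ 1.23.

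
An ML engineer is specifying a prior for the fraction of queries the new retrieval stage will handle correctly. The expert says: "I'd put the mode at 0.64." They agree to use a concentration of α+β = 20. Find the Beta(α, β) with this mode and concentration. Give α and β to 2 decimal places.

For α,β > 1 the Beta mode is (α−1)/(α+β−2). With α+β = 20, the mode is (α−1)/18.
Set (α−1)/18 = 0.64 → α = 1 + 0.64·18 = 12.52.
β = 20 − α = 7.48.

α = 12.52, β = 7.48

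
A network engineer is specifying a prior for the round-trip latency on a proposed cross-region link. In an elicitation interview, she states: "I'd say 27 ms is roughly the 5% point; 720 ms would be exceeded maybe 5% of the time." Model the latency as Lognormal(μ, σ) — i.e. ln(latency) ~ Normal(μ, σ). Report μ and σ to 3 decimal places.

If T ~ Lognormal(μ,σ) then ln T ~ Normal(μ,σ), so the p-quantile of ln T is μ + z_p·σ.
ln(27) = 3.296 and ln(720) = 6.579; z_{0.05} = -1.645, z_{0.95} = 1.645.
σ = (6.579 − 3.296)/(1.645 − (-1.645)) = 0.998.
μ = 3.296 − (-1.645)·0.998 = 4.938.

μ ≈ 4.938, σ ≈ 0.998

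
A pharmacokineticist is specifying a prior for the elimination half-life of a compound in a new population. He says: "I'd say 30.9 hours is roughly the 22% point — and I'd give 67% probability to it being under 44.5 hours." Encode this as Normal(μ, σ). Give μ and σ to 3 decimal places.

μ = 39.564, σ = 11.220

For Normal(μ,σ), the p-quantile is μ + z_p·σ. Here z_{0.22} = -0.7722, z_{0.67} = 0.4399.
So 30.9 = μ − 0.7722σ and 44.5 = μ + 0.4399σ.
Subtracting: σ = (44.5 − 30.9)/(0.4399 − (-0.7722)) = 11.220.
Then μ = 30.9 − (-0.7722)·11.220 = 39.564.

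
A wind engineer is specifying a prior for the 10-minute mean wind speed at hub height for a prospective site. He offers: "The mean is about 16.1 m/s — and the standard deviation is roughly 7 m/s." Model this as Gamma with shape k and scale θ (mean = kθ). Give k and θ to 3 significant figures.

k ≈ 5.29, θ ≈ 3.04

For Gamma(k, scale θ): mean = kθ, variance = kθ², so CV = 1/√k.
CV = SD/mean = 7/16.1 = 0.4348, hence k = 1/CV² = 5.29.
Then θ = mean/k = 16.1/5.29 = 3.04.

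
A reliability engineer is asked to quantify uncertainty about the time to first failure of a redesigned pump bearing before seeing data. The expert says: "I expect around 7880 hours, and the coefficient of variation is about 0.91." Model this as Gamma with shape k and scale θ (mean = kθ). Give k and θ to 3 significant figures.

k ≈ 1.21, θ ≈ 6530

For Gamma(k, scale θ): mean = kθ, variance = kθ², so CV = 1/√k.
CV = 0.91, hence k = 1/CV² = 1.21.
Then θ = mean/k = 7880/1.21 = 6530.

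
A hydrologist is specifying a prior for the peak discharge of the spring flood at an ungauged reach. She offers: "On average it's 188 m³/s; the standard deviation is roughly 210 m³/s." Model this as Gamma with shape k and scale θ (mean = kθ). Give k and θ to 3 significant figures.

k ≈ 0.801, θ ≈ 235

For Gamma(k, scale θ): mean = kθ, variance = kθ², so CV = 1/√k.
CV = SD/mean = 210/188 = 1.117, hence k = 1/CV² = 0.801.
Then θ = mean/k = 188/0.801 = 235.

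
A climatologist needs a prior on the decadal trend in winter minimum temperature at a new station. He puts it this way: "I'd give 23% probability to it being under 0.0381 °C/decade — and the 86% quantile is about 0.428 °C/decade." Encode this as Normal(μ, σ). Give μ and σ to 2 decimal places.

For Normal(μ,σ), the p-quantile is μ + z_p·σ. Here z_{0.23} = -0.7388, z_{0.86} = 1.08.
So 0.0381 = μ − 0.7388σ and 0.428 = μ + 1.08σ.
Subtracting: σ = (0.428 − 0.0381)/(1.08 − (-0.7388)) = 0.21.
Then μ = 0.0381 − (-0.7388)·0.21 = 0.20.

μ = 0.20, σ = 0.21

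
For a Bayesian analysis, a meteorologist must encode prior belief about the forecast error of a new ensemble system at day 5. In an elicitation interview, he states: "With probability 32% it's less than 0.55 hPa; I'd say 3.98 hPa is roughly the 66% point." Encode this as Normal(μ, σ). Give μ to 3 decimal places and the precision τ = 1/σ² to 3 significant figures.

μ = 2.373, τ = 0.0658

The p-quantile of Normal(μ,σ) is μ + z_p·σ, with z_{0.32} = -0.4677 and z_{0.66} = 0.4125.
Eliminate σ: μ = (z₂·x₁ − z₁·x₂)/(z₂ − z₁) = (0.4125·0.55 − (-0.4677)·3.98)/0.8802 = 2.373.
Then σ = (x₂ − x₁)/(z₂ − z₁) = (3.98 − 0.55)/0.8802 = 3.897.
Precision τ = 1/σ² = 1/3.897² = 0.0658.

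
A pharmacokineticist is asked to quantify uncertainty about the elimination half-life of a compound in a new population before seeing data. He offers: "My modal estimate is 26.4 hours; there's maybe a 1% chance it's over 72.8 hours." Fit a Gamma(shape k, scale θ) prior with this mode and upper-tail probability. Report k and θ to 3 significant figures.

Gamma(k,θ) with k>1 has mode (k−1)θ, so θ = 26.4/(k−1).
Need P(X < 72.8) = 0.99 with θ tied to k this way. Start at k = 2, θ = 26.4: P(X<72.8) ≈ 0.762.
Too low — raise k to concentrate. Iterating converges to k ≈ 5.46.
Then θ = 26.4/(5.46−1) ≈ 5.92.

k ≈ 5.46, θ ≈ 5.92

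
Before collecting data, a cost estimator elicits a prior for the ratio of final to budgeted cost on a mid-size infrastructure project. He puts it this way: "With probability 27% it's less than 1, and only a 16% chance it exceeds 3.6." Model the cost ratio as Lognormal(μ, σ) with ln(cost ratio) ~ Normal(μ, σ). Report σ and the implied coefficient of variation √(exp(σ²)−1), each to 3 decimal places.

σ ≈ 0.797, CV ≈ 0.942

If T ~ Lognormal(μ,σ) then ln T ~ Normal(μ,σ), so the p-quantile of ln T is μ + z_p·σ.
ln(1) = 0 and ln(3.6) = 1.281; z_{0.27} = -0.6128, z_{0.84} = 0.9945.
σ = (1.281 − 0)/(0.9945 − (-0.6128)) = 0.797.
μ = 0 − (-0.6128)·0.797 = 0.488.
CV = √(exp(σ²)−1) = √(exp(0.6351)−1) = 0.942.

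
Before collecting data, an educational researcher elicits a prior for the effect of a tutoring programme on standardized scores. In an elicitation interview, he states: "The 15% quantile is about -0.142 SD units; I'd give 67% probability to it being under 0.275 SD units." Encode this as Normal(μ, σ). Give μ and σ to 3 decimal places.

For Normal(μ,σ), the p-quantile is μ + z_p·σ. Here z_{0.15} = -1.036, z_{0.67} = 0.4399.
So -0.142 = μ − 1.036σ and 0.275 = μ + 0.4399σ.
Subtracting: σ = (0.275 − -0.142)/(0.4399 − (-1.036)) = 0.282.
Then μ = -0.142 − (-1.036)·0.282 = 0.151.

μ = 0.151, σ = 0.282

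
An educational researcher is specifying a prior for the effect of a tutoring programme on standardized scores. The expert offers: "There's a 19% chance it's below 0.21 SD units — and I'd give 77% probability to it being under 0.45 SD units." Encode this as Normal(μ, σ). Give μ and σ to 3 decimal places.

The p-quantile of Normal(μ,σ) is μ + z_p·σ, with z_{0.19} = -0.8779 and z_{0.77} = 0.7388.
Eliminate σ: μ = (z₂·x₁ − z₁·x₂)/(z₂ − z₁) = (0.7388·0.21 − (-0.8779)·0.45)/1.617 = 0.340.
Then σ = (x₂ − x₁)/(z₂ − z₁) = (0.45 − 0.21)/1.617 = 0.148.

μ = 0.340, σ = 0.148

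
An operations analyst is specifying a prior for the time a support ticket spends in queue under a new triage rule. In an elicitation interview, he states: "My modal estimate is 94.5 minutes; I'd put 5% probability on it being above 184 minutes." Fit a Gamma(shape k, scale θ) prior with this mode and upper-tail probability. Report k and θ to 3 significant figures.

k ≈ 7.25, θ ≈ 15.1

Gamma(k,θ) with k>1 has mode (k−1)θ, so θ = 94.5/(k−1).
Need P(X < 184) = 0.95 with θ tied to k this way. Start at k = 2, θ = 94.5: P(X<184) ≈ 0.579.
Too low — raise k to concentrate. Iterating converges to k ≈ 7.25.
Then θ = 94.5/(7.25−1) ≈ 15.1.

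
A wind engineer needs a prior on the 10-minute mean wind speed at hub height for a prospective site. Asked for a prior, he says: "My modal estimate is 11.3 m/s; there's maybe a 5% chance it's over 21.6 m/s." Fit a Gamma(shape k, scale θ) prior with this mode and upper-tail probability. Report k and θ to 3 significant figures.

k ≈ 7.62, θ ≈ 1.71

Gamma(k,θ) with k>1 has mode (k−1)θ, so θ = 11.3/(k−1).
Need P(X < 21.6) = 0.95 with θ tied to k this way. Start at k = 2, θ = 11.3: P(X<21.6) ≈ 0.570.
Too low — raise k to concentrate. Iterating converges to k ≈ 7.62.
Then θ = 11.3/(7.62−1) ≈ 1.71.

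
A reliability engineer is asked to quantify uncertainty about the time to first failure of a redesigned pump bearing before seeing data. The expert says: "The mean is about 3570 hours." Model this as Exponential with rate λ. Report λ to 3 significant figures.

λ ≈ 0.00028

Exponential mean = 1/λ, so λ = 1/3570.0 = 0.00028.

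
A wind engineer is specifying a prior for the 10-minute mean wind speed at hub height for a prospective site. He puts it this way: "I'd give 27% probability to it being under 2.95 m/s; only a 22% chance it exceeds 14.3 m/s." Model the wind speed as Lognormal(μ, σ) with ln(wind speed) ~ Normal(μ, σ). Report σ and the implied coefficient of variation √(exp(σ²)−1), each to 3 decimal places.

σ ≈ 1.140, CV ≈ 1.633

If T ~ Lognormal(μ,σ) then ln T ~ Normal(μ,σ), so the p-quantile of ln T is μ + z_p·σ.
ln(2.95) = 1.082 and ln(14.3) = 2.66; z_{0.27} = -0.6128, z_{0.78} = 0.7722.
σ = (2.66 − 1.082)/(0.7722 − (-0.6128)) = 1.140.
μ = 1.082 − (-0.6128)·1.140 = 1.780.
CV = √(exp(σ²)−1) = √(exp(1.2989)−1) = 1.633.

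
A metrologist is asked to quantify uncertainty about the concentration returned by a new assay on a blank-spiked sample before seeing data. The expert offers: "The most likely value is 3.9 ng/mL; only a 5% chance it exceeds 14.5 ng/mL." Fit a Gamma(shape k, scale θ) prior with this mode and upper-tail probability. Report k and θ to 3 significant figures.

k ≈ 2.48, θ ≈ 2.63

Gamma(k,θ) with k>1 has mode (k−1)θ, so θ = 3.9/(k−1).
Need P(X < 14.5) = 0.95 with θ tied to k this way. Start at k = 2, θ = 3.9: P(X<14.5) ≈ 0.885.
Too low — raise k to concentrate. Iterating converges to k ≈ 2.48.
Then θ = 3.9/(2.48−1) ≈ 2.63.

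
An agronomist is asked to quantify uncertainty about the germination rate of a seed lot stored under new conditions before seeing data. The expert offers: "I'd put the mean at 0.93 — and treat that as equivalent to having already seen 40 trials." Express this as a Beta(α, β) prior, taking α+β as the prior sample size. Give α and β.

Under the effective-sample-size interpretation, Beta(α, β) has prior mean α/(α+β) and prior sample size α+β.
So α+β = 40 and α/(α+β) = 0.93, giving α = 0.93·40 = 37.2 and β = 40 − 37.2 = 2.8.

α = 37.2, β = 2.8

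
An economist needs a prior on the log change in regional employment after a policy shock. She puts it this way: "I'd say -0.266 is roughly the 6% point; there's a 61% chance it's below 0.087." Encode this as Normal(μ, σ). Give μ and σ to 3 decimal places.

For Normal(μ,σ), the p-quantile is μ + z_p·σ. Here z_{0.06} = -1.555, z_{0.61} = 0.2793.
So -0.266 = μ − 1.555σ and 0.087 = μ + 0.2793σ.
Subtracting: σ = (0.087 − -0.266)/(0.2793 − (-1.555)) = 0.192.
Then μ = -0.266 − (-1.555)·0.192 = 0.033.

μ = 0.033, σ = 0.192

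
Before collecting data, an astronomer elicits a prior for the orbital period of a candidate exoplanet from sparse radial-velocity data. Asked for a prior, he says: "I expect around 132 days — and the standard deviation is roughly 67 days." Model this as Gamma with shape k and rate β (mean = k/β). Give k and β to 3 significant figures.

For Gamma(k, rate β): mean = k/β, variance = k/β², so CV = 1/√k.
CV = SD/mean = 67/132 = 0.5076, hence k = 1/CV² = 3.88.
Then β = k/mean = 3.88/132 = 0.0294.

k ≈ 3.88, β ≈ 0.0294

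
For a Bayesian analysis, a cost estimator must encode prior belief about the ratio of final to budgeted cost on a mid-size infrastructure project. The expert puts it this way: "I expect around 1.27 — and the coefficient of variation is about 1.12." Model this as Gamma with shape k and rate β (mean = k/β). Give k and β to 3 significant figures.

For Gamma(k, rate β): mean = k/β, variance = k/β², so CV = 1/√k.
CV = 1.12, hence k = 1/CV² = 0.797.
Then β = k/mean = 0.797/1.27 = 0.628.

k ≈ 0.797, β ≈ 0.628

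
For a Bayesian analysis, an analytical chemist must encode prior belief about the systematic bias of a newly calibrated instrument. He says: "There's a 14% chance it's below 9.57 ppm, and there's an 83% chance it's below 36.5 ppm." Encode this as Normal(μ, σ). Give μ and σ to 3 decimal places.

μ = 23.870, σ = 13.237

For Normal(μ,σ), the p-quantile is μ + z_p·σ. Here z_{0.14} = -1.08, z_{0.83} = 0.9542.
So 9.57 = μ − 1.08σ and 36.5 = μ + 0.9542σ.
Subtracting: σ = (36.5 − 9.57)/(0.9542 − (-1.08)) = 13.237.
Then μ = 9.57 − (-1.08)·13.237 = 23.870.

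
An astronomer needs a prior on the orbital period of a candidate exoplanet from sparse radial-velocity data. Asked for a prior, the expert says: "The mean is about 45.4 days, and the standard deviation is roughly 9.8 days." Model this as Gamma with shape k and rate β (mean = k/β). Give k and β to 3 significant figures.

For Gamma(k, rate β): mean = k/β, variance = k/β², so CV = 1/√k.
CV = SD/mean = 9.8/45.4 = 0.2159, hence k = 1/CV² = 21.5.
Then β = k/mean = 21.5/45.4 = 0.473.

k ≈ 21.5, β ≈ 0.473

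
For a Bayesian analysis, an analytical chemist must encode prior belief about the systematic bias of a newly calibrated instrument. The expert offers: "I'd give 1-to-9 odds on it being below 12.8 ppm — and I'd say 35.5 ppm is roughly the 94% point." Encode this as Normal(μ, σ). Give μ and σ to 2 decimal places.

For Normal(μ,σ), the p-quantile is μ + z_p·σ. Here z_{0.1} = -1.282, z_{0.94} = 1.555.
So 12.8 = μ − 1.282σ and 35.5 = μ + 1.555σ.
Subtracting: σ = (35.5 − 12.8)/(1.555 − (-1.282)) = 8.00.
Then μ = 12.8 − (-1.282)·8.00 = 23.06.

μ = 23.06, σ = 8.00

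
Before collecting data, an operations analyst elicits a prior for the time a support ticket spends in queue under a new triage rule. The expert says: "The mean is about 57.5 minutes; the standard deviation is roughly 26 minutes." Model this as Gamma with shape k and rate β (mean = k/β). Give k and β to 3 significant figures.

k ≈ 4.89, β ≈ 0.0851

For Gamma(k, rate β): mean = k/β, variance = k/β², so CV = 1/√k.
CV = SD/mean = 26/57.5 = 0.4522, hence k = 1/CV² = 4.89.
Then β = k/mean = 4.89/57.5 = 0.0851.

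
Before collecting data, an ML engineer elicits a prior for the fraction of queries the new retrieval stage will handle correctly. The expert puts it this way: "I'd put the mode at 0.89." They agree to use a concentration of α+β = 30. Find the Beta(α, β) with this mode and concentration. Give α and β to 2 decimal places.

α = 25.92, β = 4.08

For α,β > 1 the Beta mode is (α−1)/(α+β−2). With α+β = 30, the mode is (α−1)/28.
Set (α−1)/28 = 0.89 → α = 1 + 0.89·28 = 25.92.
β = 30 − α = 4.08.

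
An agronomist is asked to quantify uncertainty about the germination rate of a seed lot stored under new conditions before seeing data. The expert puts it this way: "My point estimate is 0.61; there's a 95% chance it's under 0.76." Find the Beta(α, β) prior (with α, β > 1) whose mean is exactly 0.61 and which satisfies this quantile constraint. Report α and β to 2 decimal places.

α ≈ 15.79, β ≈ 10.09

With mean 0.61 fixed, write α = 0.61s, β = 0.39s where s = α+β.
Need P(θ < 0.76) = 0.95 under Beta(0.61s, 0.39s). Normal approximation: (q−m)/√(m(1−m)/s) ≈ z_{0.95} = 1.64, so s ≈ 0.61·0.39·(1.64)²/(0.76−0.61)² = 28.6.
At s = 28.6: P(θ<0.76) ≈ 0.959. Adjusting to match 0.95 gives s ≈ 25.88.
So α = 0.61·25.88 ≈ 15.79, β = 0.39·25.88 ≈ 10.09.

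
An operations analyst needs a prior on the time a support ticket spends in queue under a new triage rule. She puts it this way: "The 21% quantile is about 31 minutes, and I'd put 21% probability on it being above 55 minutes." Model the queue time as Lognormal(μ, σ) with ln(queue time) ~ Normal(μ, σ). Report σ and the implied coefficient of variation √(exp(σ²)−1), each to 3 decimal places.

If T ~ Lognormal(μ,σ) then ln T ~ Normal(μ,σ), so the p-quantile of ln T is μ + z_p·σ.
ln(31) = 3.434 and ln(55) = 4.007; z_{0.21} = -0.8064, z_{0.79} = 0.8064.
σ = (4.007 − 3.434)/(0.8064 − (-0.8064)) = 0.355.
μ = 3.434 − (-0.8064)·0.355 = 3.721.
CV = √(exp(σ²)−1) = √(exp(0.1264)−1) = 0.367.

σ ≈ 0.355, CV ≈ 0.367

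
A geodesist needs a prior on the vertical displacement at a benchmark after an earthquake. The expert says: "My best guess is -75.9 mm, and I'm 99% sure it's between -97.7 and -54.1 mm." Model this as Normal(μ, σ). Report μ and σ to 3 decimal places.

A symmetric 99% interval runs μ ± z·σ with z = 2.576.
Half-width = 21.8, so σ = 21.8/2.576 = 8.463.
μ is the stated best guess, -75.900.

μ = -75.900, σ = 8.463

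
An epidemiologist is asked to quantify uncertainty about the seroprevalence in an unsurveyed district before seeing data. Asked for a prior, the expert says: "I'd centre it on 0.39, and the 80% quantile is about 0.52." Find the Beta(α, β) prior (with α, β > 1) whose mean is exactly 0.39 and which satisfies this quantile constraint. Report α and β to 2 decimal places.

α ≈ 3.80, β ≈ 5.94

With mean 0.39 fixed, write α = 0.39s, β = 0.61s where s = α+β.
Need P(θ < 0.52) = 0.8 under Beta(0.39s, 0.61s). Normal approximation: (q−m)/√(m(1−m)/s) ≈ z_{0.8} = 0.842, so s ≈ 0.39·0.61·(0.842)²/(0.52−0.39)² = 10.0.
At s = 10.0: P(θ<0.52) ≈ 0.803. Adjusting to match 0.8 gives s ≈ 9.74.
So α = 0.39·9.74 ≈ 3.80, β = 0.61·9.74 ≈ 5.94.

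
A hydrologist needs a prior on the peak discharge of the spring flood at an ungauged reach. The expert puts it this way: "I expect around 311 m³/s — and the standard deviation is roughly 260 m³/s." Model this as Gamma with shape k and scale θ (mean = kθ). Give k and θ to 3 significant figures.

k ≈ 1.43, θ ≈ 217

For Gamma(k, scale θ): mean = kθ, variance = kθ², so CV = 1/√k.
CV = SD/mean = 260/311 = 0.836, hence k = 1/CV² = 1.43.
Then θ = mean/k = 311/1.43 = 217.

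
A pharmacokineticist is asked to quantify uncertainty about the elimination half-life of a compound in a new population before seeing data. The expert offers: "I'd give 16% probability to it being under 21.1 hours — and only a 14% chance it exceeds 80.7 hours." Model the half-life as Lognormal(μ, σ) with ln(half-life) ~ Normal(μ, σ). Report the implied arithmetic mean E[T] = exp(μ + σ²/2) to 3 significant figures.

If T ~ Lognormal(μ,σ) then ln T ~ Normal(μ,σ), so the p-quantile of ln T is μ + z_p·σ.
ln(21.1) = 3.049 and ln(80.7) = 4.391; z_{0.16} = -0.9945, z_{0.86} = 1.08.
σ = (4.391 − 3.049)/(1.08 − (-0.9945)) = 0.647.
μ = 3.049 − (-0.9945)·0.647 = 3.692.
E[T] = exp(μ + σ²/2) = exp(3.692 + 0.2090) = 49.5 hours.

E[T] ≈ 49.5 hours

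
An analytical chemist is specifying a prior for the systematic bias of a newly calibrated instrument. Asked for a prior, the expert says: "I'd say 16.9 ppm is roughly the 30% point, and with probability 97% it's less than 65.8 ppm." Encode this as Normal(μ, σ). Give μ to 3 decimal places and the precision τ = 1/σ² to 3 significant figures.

The p-quantile of Normal(μ,σ) is μ + z_p·σ, with z_{0.3} = -0.5244 and z_{0.97} = 1.881.
Eliminate σ: μ = (z₂·x₁ − z₁·x₂)/(z₂ − z₁) = (1.881·16.9 − (-0.5244)·65.8)/2.405 = 27.562.
Then σ = (x₂ − x₁)/(z₂ − z₁) = (65.8 − 16.9)/2.405 = 20.331.
Precision τ = 1/σ² = 1/20.33² = 0.00242.

μ = 27.562, τ = 0.00242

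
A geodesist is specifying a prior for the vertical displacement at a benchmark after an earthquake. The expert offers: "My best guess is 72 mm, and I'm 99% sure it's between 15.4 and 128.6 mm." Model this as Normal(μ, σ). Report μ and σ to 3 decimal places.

μ = 72.000, σ = 21.974

A symmetric 99% interval runs μ ± z·σ with z = 2.576.
Half-width = 56.6, so σ = 56.6/2.576 = 21.974.
μ is the stated best guess, 72.000.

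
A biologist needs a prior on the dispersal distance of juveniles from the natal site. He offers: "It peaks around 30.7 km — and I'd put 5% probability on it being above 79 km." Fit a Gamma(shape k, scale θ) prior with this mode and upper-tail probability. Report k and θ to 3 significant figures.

k ≈ 4.03, θ ≈ 10.1

Gamma(k,θ) with k>1 has mode (k−1)θ, so θ = 30.7/(k−1).
Need P(X < 79) = 0.95 with θ tied to k this way. Start at k = 2, θ = 30.7: P(X<79) ≈ 0.727.
Too low — raise k to concentrate. Iterating converges to k ≈ 4.03.
Then θ = 30.7/(4.03−1) ≈ 10.1.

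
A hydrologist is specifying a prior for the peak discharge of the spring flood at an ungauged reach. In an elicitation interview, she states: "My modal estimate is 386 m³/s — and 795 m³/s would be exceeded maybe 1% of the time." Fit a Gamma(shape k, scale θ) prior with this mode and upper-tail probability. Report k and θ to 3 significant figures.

k ≈ 10.4, θ ≈ 41.3

Gamma(k,θ) with k>1 has mode (k−1)θ, so θ = 386/(k−1).
Need P(X < 795) = 0.99 with θ tied to k this way. Start at k = 2, θ = 386: P(X<795) ≈ 0.610.
Too low — raise k to concentrate. Iterating converges to k ≈ 10.4.
Then θ = 386/(10.4−1) ≈ 41.3.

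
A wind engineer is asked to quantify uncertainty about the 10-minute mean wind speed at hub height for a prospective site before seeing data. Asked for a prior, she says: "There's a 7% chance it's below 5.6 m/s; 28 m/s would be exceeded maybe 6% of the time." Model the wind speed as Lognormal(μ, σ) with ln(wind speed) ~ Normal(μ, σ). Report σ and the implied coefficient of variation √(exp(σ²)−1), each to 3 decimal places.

σ ≈ 0.531, CV ≈ 0.571

If T ~ Lognormal(μ,σ) then ln T ~ Normal(μ,σ), so the p-quantile of ln T is μ + z_p·σ.
ln(5.6) = 1.723 and ln(28) = 3.332; z_{0.07} = -1.476, z_{0.94} = 1.555.
σ = (3.332 − 1.723)/(1.555 − (-1.476)) = 0.531.
μ = 1.723 − (-1.476)·0.531 = 2.507.
CV = √(exp(σ²)−1) = √(exp(0.2820)−1) = 0.571.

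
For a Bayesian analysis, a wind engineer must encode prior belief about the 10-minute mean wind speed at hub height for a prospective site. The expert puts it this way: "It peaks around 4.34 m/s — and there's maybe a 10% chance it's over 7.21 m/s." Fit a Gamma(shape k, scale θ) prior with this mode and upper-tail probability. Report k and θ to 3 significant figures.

k ≈ 8.33, θ ≈ 0.592

Gamma(k,θ) with k>1 has mode (k−1)θ, so θ = 4.34/(k−1).
Need P(X < 7.21) = 0.9 with θ tied to k this way. Start at k = 2, θ = 4.34: P(X<7.21) ≈ 0.495.
Too low — raise k to concentrate. Iterating converges to k ≈ 8.33.
Then θ = 4.34/(8.33−1) ≈ 0.592.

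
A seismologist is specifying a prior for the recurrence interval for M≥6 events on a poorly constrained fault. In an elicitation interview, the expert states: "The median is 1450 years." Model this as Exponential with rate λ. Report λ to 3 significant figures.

Exponential median = ln 2 / λ, so λ = ln 2 / 1450.0 = 0.000478.

λ ≈ 0.000478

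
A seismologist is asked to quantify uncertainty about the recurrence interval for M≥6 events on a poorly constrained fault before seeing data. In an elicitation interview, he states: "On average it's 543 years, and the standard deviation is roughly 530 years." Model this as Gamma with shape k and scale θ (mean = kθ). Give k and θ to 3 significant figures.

For Gamma(k, scale θ): mean = kθ, variance = kθ², so CV = 1/√k.
CV = SD/mean = 530/543 = 0.9761, hence k = 1/CV² = 1.05.
Then θ = mean/k = 543/1.05 = 517.

k ≈ 1.05, θ ≈ 517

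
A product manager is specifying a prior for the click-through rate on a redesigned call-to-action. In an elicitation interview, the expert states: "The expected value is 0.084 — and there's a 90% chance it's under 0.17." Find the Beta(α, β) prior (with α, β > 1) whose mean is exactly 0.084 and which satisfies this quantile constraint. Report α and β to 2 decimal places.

With mean 0.084 fixed, write α = 0.084s, β = 0.916s where s = α+β.
Need P(θ < 0.17) = 0.9 under Beta(0.084s, 0.916s). Normal approximation: (q−m)/√(m(1−m)/s) ≈ z_{0.9} = 1.28, so s ≈ 0.084·0.916·(1.28)²/(0.17−0.084)² = 17.1.
At s = 17.1: P(θ<0.17) ≈ 0.894. Adjusting to match 0.9 gives s ≈ 18.56.
So α = 0.084·18.56 ≈ 1.56, β = 0.916·18.56 ≈ 17.00.

α ≈ 1.56, β ≈ 17.00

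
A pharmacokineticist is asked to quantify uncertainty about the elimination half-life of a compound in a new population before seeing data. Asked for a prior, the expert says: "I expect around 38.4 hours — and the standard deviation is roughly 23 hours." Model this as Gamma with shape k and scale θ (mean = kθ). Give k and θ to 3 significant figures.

k ≈ 2.79, θ ≈ 13.8

For Gamma(k, scale θ): mean = kθ, variance = kθ², so CV = 1/√k.
CV = SD/mean = 23/38.4 = 0.599, hence k = 1/CV² = 2.79.
Then θ = mean/k = 38.4/2.79 = 13.8.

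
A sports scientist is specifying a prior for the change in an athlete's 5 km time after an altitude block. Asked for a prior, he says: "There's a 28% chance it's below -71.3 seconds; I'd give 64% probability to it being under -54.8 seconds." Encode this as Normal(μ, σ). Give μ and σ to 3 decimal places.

μ = -61.083, σ = 17.529

The p-quantile of Normal(μ,σ) is μ + z_p·σ, with z_{0.28} = -0.5828 and z_{0.64} = 0.3585.
Eliminate σ: μ = (z₂·x₁ − z₁·x₂)/(z₂ − z₁) = (0.3585·-71.3 − (-0.5828)·-54.8)/0.9413 = -61.083.
Then σ = (x₂ − x₁)/(z₂ − z₁) = (-54.8 − -71.3)/0.9413 = 17.529.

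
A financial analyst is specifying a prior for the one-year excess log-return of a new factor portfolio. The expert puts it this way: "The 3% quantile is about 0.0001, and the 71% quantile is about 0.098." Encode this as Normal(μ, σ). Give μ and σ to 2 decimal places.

μ = 0.08, σ = 0.04

For Normal(μ,σ), the p-quantile is μ + z_p·σ. Here z_{0.03} = -1.881, z_{0.71} = 0.5534.
So 0.0001 = μ − 1.881σ and 0.098 = μ + 0.5534σ.
Subtracting: σ = (0.098 − 0.0001)/(0.5534 − (-1.881)) = 0.04.
Then μ = 0.0001 − (-1.881)·0.04 = 0.08.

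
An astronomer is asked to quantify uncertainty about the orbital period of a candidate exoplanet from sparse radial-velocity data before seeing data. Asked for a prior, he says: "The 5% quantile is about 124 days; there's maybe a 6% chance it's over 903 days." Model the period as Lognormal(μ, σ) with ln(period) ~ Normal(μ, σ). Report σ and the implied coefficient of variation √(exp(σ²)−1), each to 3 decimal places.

If T ~ Lognormal(μ,σ) then ln T ~ Normal(μ,σ), so the p-quantile of ln T is μ + z_p·σ.
ln(124) = 4.82 and ln(903) = 6.806; z_{0.05} = -1.645, z_{0.94} = 1.555.
σ = (6.806 − 4.82)/(1.555 − (-1.645)) = 0.621.
μ = 4.82 − (-1.645)·0.621 = 5.841.
CV = √(exp(σ²)−1) = √(exp(0.3850)−1) = 0.685.

σ ≈ 0.621, CV ≈ 0.685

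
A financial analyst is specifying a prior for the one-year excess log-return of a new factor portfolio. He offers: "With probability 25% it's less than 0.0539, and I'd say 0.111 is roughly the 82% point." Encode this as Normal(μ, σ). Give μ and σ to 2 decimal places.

For Normal(μ,σ), the p-quantile is μ + z_p·σ. Here z_{0.25} = -0.6745, z_{0.82} = 0.9154.
So 0.0539 = μ − 0.6745σ and 0.111 = μ + 0.9154σ.
Subtracting: σ = (0.111 − 0.0539)/(0.9154 − (-0.6745)) = 0.04.
Then μ = 0.0539 − (-0.6745)·0.04 = 0.08.

μ = 0.08, σ = 0.04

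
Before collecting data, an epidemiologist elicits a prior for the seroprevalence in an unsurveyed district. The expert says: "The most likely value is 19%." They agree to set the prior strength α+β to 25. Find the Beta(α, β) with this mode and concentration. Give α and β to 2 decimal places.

α = 5.37, β = 19.63

For α,β > 1 the Beta mode is (α−1)/(α+β−2). With α+β = 25, the mode is (α−1)/23.
Set (α−1)/23 = 0.19 → α = 1 + 0.19·23 = 5.37.
β = 25 − α = 19.63.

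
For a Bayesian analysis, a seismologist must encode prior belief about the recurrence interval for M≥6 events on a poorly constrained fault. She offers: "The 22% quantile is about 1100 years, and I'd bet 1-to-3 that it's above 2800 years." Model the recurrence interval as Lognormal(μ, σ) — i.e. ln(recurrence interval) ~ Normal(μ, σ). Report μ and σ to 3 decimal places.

μ ≈ 7.502, σ ≈ 0.646

If T ~ Lognormal(μ,σ) then ln T ~ Normal(μ,σ), so the p-quantile of ln T is μ + z_p·σ.
ln(1100) = 7.003 and ln(2800) = 7.937; z_{0.22} = -0.7722, z_{0.75} = 0.6745.
σ = (7.937 − 7.003)/(0.6745 − (-0.7722)) = 0.646.
μ = 7.003 − (-0.7722)·0.646 = 7.502.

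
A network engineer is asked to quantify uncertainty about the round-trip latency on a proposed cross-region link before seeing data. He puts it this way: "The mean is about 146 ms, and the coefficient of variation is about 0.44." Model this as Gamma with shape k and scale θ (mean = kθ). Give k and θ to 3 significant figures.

k ≈ 5.17, θ ≈ 28.3

For Gamma(k, scale θ): mean = kθ, variance = kθ², so CV = 1/√k.
CV = 0.44, hence k = 1/CV² = 5.17.
Then θ = mean/k = 146/5.17 = 28.3.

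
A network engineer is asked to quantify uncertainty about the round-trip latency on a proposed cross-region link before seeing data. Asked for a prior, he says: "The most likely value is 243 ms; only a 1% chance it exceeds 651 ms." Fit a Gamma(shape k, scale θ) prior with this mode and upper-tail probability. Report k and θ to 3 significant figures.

k ≈ 5.76, θ ≈ 51.1

Gamma(k,θ) with k>1 has mode (k−1)θ, so θ = 243/(k−1).
Need P(X < 651) = 0.99 with θ tied to k this way. Start at k = 2, θ = 243: P(X<651) ≈ 0.748.
Too low — raise k to concentrate. Iterating converges to k ≈ 5.76.
Then θ = 243/(5.76−1) ≈ 51.1.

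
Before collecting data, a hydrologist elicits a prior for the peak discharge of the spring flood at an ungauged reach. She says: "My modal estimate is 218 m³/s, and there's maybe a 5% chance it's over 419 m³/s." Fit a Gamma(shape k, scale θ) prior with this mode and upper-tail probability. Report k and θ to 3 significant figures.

Gamma(k,θ) with k>1 has mode (k−1)θ, so θ = 218/(k−1).
Need P(X < 419) = 0.95 with θ tied to k this way. Start at k = 2, θ = 218: P(X<419) ≈ 0.572.
Too low — raise k to concentrate. Iterating converges to k ≈ 7.51.
Then θ = 218/(7.51−1) ≈ 33.5.

k ≈ 7.51, θ ≈ 33.5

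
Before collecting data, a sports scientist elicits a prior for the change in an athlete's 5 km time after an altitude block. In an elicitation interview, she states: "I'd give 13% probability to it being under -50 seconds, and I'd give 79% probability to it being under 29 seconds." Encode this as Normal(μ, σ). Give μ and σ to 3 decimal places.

For Normal(μ,σ), the p-quantile is μ + z_p·σ. Here z_{0.13} = -1.126, z_{0.79} = 0.8064.
So -50 = μ − 1.126σ and 29 = μ + 0.8064σ.
Subtracting: σ = (29 − -50)/(0.8064 − (-1.126)) = 40.873.
Then μ = -50 − (-1.126)·40.873 = -3.961.

μ = -3.961, σ = 40.873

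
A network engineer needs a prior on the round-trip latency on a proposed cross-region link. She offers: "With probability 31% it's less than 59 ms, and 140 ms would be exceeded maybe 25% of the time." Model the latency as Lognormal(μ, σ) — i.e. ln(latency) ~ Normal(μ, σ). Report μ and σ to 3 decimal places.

μ ≈ 4.444, σ ≈ 0.738

If T ~ Lognormal(μ,σ) then ln T ~ Normal(μ,σ), so the p-quantile of ln T is μ + z_p·σ.
ln(59) = 4.078 and ln(140) = 4.942; z_{0.31} = -0.4959, z_{0.75} = 0.6745.
σ = (4.942 − 4.078)/(0.6745 − (-0.4959)) = 0.738.
μ = 4.078 − (-0.4959)·0.738 = 4.444.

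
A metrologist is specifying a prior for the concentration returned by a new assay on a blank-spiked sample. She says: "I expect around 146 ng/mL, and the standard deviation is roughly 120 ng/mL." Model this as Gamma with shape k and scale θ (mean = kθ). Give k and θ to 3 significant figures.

k ≈ 1.48, θ ≈ 98.6

For Gamma(k, scale θ): mean = kθ, variance = kθ², so CV = 1/√k.
CV = SD/mean = 120/146 = 0.8219, hence k = 1/CV² = 1.48.
Then θ = mean/k = 146/1.48 = 98.6.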